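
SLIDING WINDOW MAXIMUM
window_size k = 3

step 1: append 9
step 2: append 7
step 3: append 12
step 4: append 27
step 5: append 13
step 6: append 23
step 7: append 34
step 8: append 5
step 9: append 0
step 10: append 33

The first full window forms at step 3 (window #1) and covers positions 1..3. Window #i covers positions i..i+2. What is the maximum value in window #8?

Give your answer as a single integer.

step 1: append 9 -> window=[9] (not full yet)
step 2: append 7 -> window=[9, 7] (not full yet)
step 3: append 12 -> window=[9, 7, 12] -> max=12
step 4: append 27 -> window=[7, 12, 27] -> max=27
step 5: append 13 -> window=[12, 27, 13] -> max=27
step 6: append 23 -> window=[27, 13, 23] -> max=27
step 7: append 34 -> window=[13, 23, 34] -> max=34
step 8: append 5 -> window=[23, 34, 5] -> max=34
step 9: append 0 -> window=[34, 5, 0] -> max=34
step 10: append 33 -> window=[5, 0, 33] -> max=33
Window #8 max = 33

Answer: 33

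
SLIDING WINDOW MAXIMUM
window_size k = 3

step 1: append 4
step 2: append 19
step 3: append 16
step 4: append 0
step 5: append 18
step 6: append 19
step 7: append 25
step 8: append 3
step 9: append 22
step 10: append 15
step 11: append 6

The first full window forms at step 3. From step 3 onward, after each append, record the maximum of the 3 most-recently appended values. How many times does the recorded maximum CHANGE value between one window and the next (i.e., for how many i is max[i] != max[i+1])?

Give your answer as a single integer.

step 1: append 4 -> window=[4] (not full yet)
step 2: append 19 -> window=[4, 19] (not full yet)
step 3: append 16 -> window=[4, 19, 16] -> max=19
step 4: append 0 -> window=[19, 16, 0] -> max=19
step 5: append 18 -> window=[16, 0, 18] -> max=18
step 6: append 19 -> window=[0, 18, 19] -> max=19
step 7: append 25 -> window=[18, 19, 25] -> max=25
step 8: append 3 -> window=[19, 25, 3] -> max=25
step 9: append 22 -> window=[25, 3, 22] -> max=25
step 10: append 15 -> window=[3, 22, 15] -> max=22
step 11: append 6 -> window=[22, 15, 6] -> max=22
Recorded maximums: 19 19 18 19 25 25 25 22 22
Changes between consecutive maximums: 4

Answer: 4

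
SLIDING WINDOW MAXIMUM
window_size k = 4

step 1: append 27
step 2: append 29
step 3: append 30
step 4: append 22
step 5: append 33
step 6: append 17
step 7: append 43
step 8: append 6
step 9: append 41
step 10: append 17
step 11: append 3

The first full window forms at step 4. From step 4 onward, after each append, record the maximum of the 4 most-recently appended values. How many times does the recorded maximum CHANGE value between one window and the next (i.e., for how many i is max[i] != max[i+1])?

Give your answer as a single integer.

step 1: append 27 -> window=[27] (not full yet)
step 2: append 29 -> window=[27, 29] (not full yet)
step 3: append 30 -> window=[27, 29, 30] (not full yet)
step 4: append 22 -> window=[27, 29, 30, 22] -> max=30
step 5: append 33 -> window=[29, 30, 22, 33] -> max=33
step 6: append 17 -> window=[30, 22, 33, 17] -> max=33
step 7: append 43 -> window=[22, 33, 17, 43] -> max=43
step 8: append 6 -> window=[33, 17, 43, 6] -> max=43
step 9: append 41 -> window=[17, 43, 6, 41] -> max=43
step 10: append 17 -> window=[43, 6, 41, 17] -> max=43
step 11: append 3 -> window=[6, 41, 17, 3] -> max=41
Recorded maximums: 30 33 33 43 43 43 43 41
Changes between consecutive maximums: 3

Answer: 3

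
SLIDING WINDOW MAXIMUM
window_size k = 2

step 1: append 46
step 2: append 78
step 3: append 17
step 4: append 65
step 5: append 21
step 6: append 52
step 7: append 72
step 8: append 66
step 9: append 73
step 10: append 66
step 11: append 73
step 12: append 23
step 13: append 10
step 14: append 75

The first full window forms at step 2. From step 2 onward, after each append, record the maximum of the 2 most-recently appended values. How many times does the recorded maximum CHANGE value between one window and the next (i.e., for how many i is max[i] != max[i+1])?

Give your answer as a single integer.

Answer: 6

Derivation:
step 1: append 46 -> window=[46] (not full yet)
step 2: append 78 -> window=[46, 78] -> max=78
step 3: append 17 -> window=[78, 17] -> max=78
step 4: append 65 -> window=[17, 65] -> max=65
step 5: append 21 -> window=[65, 21] -> max=65
step 6: append 52 -> window=[21, 52] -> max=52
step 7: append 72 -> window=[52, 72] -> max=72
step 8: append 66 -> window=[72, 66] -> max=72
step 9: append 73 -> window=[66, 73] -> max=73
step 10: append 66 -> window=[73, 66] -> max=73
step 11: append 73 -> window=[66, 73] -> max=73
step 12: append 23 -> window=[73, 23] -> max=73
step 13: append 10 -> window=[23, 10] -> max=23
step 14: append 75 -> window=[10, 75] -> max=75
Recorded maximums: 78 78 65 65 52 72 72 73 73 73 73 23 75
Changes between consecutive maximums: 6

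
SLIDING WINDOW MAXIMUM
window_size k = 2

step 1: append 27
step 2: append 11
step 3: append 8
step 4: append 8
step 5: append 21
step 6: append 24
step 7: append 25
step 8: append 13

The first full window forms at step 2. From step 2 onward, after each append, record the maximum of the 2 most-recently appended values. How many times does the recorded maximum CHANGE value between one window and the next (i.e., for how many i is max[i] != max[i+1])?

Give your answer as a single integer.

Answer: 5

Derivation:
step 1: append 27 -> window=[27] (not full yet)
step 2: append 11 -> window=[27, 11] -> max=27
step 3: append 8 -> window=[11, 8] -> max=11
step 4: append 8 -> window=[8, 8] -> max=8
step 5: append 21 -> window=[8, 21] -> max=21
step 6: append 24 -> window=[21, 24] -> max=24
step 7: append 25 -> window=[24, 25] -> max=25
step 8: append 13 -> window=[25, 13] -> max=25
Recorded maximums: 27 11 8 21 24 25 25
Changes between consecutive maximums: 5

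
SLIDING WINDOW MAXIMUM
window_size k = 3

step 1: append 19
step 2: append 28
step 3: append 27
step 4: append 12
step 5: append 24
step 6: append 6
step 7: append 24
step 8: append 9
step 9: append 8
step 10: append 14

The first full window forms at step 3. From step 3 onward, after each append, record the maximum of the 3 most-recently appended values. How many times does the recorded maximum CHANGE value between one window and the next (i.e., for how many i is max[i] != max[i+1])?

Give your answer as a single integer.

Answer: 3

Derivation:
step 1: append 19 -> window=[19] (not full yet)
step 2: append 28 -> window=[19, 28] (not full yet)
step 3: append 27 -> window=[19, 28, 27] -> max=28
step 4: append 12 -> window=[28, 27, 12] -> max=28
step 5: append 24 -> window=[27, 12, 24] -> max=27
step 6: append 6 -> window=[12, 24, 6] -> max=24
step 7: append 24 -> window=[24, 6, 24] -> max=24
step 8: append 9 -> window=[6, 24, 9] -> max=24
step 9: append 8 -> window=[24, 9, 8] -> max=24
step 10: append 14 -> window=[9, 8, 14] -> max=14
Recorded maximums: 28 28 27 24 24 24 24 14
Changes between consecutive maximums: 3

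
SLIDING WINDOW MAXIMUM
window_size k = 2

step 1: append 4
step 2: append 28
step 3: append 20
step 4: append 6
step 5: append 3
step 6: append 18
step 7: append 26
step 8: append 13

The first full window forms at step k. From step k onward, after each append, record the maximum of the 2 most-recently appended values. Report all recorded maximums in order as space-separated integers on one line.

Answer: 28 28 20 6 18 26 26

Derivation:
step 1: append 4 -> window=[4] (not full yet)
step 2: append 28 -> window=[4, 28] -> max=28
step 3: append 20 -> window=[28, 20] -> max=28
step 4: append 6 -> window=[20, 6] -> max=20
step 5: append 3 -> window=[6, 3] -> max=6
step 6: append 18 -> window=[3, 18] -> max=18
step 7: append 26 -> window=[18, 26] -> max=26
step 8: append 13 -> window=[26, 13] -> max=26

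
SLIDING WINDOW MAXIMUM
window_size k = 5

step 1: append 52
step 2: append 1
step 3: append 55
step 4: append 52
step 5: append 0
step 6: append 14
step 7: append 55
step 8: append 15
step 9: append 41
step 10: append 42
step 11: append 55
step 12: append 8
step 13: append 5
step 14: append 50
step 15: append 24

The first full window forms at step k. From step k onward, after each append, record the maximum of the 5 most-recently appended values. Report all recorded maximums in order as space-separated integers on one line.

step 1: append 52 -> window=[52] (not full yet)
step 2: append 1 -> window=[52, 1] (not full yet)
step 3: append 55 -> window=[52, 1, 55] (not full yet)
step 4: append 52 -> window=[52, 1, 55, 52] (not full yet)
step 5: append 0 -> window=[52, 1, 55, 52, 0] -> max=55
step 6: append 14 -> window=[1, 55, 52, 0, 14] -> max=55
step 7: append 55 -> window=[55, 52, 0, 14, 55] -> max=55
step 8: append 15 -> window=[52, 0, 14, 55, 15] -> max=55
step 9: append 41 -> window=[0, 14, 55, 15, 41] -> max=55
step 10: append 42 -> window=[14, 55, 15, 41, 42] -> max=55
step 11: append 55 -> window=[55, 15, 41, 42, 55] -> max=55
step 12: append 8 -> window=[15, 41, 42, 55, 8] -> max=55
step 13: append 5 -> window=[41, 42, 55, 8, 5] -> max=55
step 14: append 50 -> window=[42, 55, 8, 5, 50] -> max=55
step 15: append 24 -> window=[55, 8, 5, 50, 24] -> max=55

Answer: 55 55 55 55 55 55 55 55 55 55 55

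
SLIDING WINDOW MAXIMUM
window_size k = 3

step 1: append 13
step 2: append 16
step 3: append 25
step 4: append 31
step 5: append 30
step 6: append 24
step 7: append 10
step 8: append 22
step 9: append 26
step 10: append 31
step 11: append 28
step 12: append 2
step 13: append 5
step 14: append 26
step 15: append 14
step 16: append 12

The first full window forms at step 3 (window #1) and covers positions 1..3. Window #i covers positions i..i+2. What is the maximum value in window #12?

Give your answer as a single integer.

step 1: append 13 -> window=[13] (not full yet)
step 2: append 16 -> window=[13, 16] (not full yet)
step 3: append 25 -> window=[13, 16, 25] -> max=25
step 4: append 31 -> window=[16, 25, 31] -> max=31
step 5: append 30 -> window=[25, 31, 30] -> max=31
step 6: append 24 -> window=[31, 30, 24] -> max=31
step 7: append 10 -> window=[30, 24, 10] -> max=30
step 8: append 22 -> window=[24, 10, 22] -> max=24
step 9: append 26 -> window=[10, 22, 26] -> max=26
step 10: append 31 -> window=[22, 26, 31] -> max=31
step 11: append 28 -> window=[26, 31, 28] -> max=31
step 12: append 2 -> window=[31, 28, 2] -> max=31
step 13: append 5 -> window=[28, 2, 5] -> max=28
step 14: append 26 -> window=[2, 5, 26] -> max=26
Window #12 max = 26

Answer: 26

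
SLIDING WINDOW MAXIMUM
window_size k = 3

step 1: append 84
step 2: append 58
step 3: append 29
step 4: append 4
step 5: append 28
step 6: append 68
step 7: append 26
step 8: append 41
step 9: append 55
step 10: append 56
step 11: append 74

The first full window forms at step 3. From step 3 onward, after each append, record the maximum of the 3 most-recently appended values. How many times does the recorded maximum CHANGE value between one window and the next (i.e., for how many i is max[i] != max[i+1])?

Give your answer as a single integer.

Answer: 6

Derivation:
step 1: append 84 -> window=[84] (not full yet)
step 2: append 58 -> window=[84, 58] (not full yet)
step 3: append 29 -> window=[84, 58, 29] -> max=84
step 4: append 4 -> window=[58, 29, 4] -> max=58
step 5: append 28 -> window=[29, 4, 28] -> max=29
step 6: append 68 -> window=[4, 28, 68] -> max=68
step 7: append 26 -> window=[28, 68, 26] -> max=68
step 8: append 41 -> window=[68, 26, 41] -> max=68
step 9: append 55 -> window=[26, 41, 55] -> max=55
step 10: append 56 -> window=[41, 55, 56] -> max=56
step 11: append 74 -> window=[55, 56, 74] -> max=74
Recorded maximums: 84 58 29 68 68 68 55 56 74
Changes between consecutive maximums: 6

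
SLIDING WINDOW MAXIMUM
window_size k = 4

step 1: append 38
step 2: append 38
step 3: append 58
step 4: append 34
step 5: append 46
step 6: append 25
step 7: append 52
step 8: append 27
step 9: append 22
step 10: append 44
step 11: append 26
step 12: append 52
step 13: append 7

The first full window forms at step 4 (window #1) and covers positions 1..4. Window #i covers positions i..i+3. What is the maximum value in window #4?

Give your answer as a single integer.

Answer: 52

Derivation:
step 1: append 38 -> window=[38] (not full yet)
step 2: append 38 -> window=[38, 38] (not full yet)
step 3: append 58 -> window=[38, 38, 58] (not full yet)
step 4: append 34 -> window=[38, 38, 58, 34] -> max=58
step 5: append 46 -> window=[38, 58, 34, 46] -> max=58
step 6: append 25 -> window=[58, 34, 46, 25] -> max=58
step 7: append 52 -> window=[34, 46, 25, 52] -> max=52
Window #4 max = 52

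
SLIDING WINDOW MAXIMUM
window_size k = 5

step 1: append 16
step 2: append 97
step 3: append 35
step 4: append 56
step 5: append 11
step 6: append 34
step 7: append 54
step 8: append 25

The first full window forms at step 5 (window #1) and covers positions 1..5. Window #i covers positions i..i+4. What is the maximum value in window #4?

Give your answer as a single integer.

Answer: 56

Derivation:
step 1: append 16 -> window=[16] (not full yet)
step 2: append 97 -> window=[16, 97] (not full yet)
step 3: append 35 -> window=[16, 97, 35] (not full yet)
step 4: append 56 -> window=[16, 97, 35, 56] (not full yet)
step 5: append 11 -> window=[16, 97, 35, 56, 11] -> max=97
step 6: append 34 -> window=[97, 35, 56, 11, 34] -> max=97
step 7: append 54 -> window=[35, 56, 11, 34, 54] -> max=56
step 8: append 25 -> window=[56, 11, 34, 54, 25] -> max=56
Window #4 max = 56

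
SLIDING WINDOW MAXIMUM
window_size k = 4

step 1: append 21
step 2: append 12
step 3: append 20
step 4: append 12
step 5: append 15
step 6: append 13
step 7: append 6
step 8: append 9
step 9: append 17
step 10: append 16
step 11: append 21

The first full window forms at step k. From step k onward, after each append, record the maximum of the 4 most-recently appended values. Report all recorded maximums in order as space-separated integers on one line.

Answer: 21 20 20 15 15 17 17 21

Derivation:
step 1: append 21 -> window=[21] (not full yet)
step 2: append 12 -> window=[21, 12] (not full yet)
step 3: append 20 -> window=[21, 12, 20] (not full yet)
step 4: append 12 -> window=[21, 12, 20, 12] -> max=21
step 5: append 15 -> window=[12, 20, 12, 15] -> max=20
step 6: append 13 -> window=[20, 12, 15, 13] -> max=20
step 7: append 6 -> window=[12, 15, 13, 6] -> max=15
step 8: append 9 -> window=[15, 13, 6, 9] -> max=15
step 9: append 17 -> window=[13, 6, 9, 17] -> max=17
step 10: append 16 -> window=[6, 9, 17, 16] -> max=17
step 11: append 21 -> window=[9, 17, 16, 21] -> max=21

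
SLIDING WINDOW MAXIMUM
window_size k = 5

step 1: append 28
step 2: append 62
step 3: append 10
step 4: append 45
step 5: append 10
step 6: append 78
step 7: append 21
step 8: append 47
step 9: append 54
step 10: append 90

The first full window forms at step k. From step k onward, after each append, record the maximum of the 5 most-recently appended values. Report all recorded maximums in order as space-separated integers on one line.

step 1: append 28 -> window=[28] (not full yet)
step 2: append 62 -> window=[28, 62] (not full yet)
step 3: append 10 -> window=[28, 62, 10] (not full yet)
step 4: append 45 -> window=[28, 62, 10, 45] (not full yet)
step 5: append 10 -> window=[28, 62, 10, 45, 10] -> max=62
step 6: append 78 -> window=[62, 10, 45, 10, 78] -> max=78
step 7: append 21 -> window=[10, 45, 10, 78, 21] -> max=78
step 8: append 47 -> window=[45, 10, 78, 21, 47] -> max=78
step 9: append 54 -> window=[10, 78, 21, 47, 54] -> max=78
step 10: append 90 -> window=[78, 21, 47, 54, 90] -> max=90

Answer: 62 78 78 78 78 90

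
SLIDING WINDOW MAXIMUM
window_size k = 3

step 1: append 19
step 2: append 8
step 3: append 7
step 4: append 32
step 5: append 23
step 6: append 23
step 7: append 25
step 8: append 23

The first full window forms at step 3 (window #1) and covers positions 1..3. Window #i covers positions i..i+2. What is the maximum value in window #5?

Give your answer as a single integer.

Answer: 25

Derivation:
step 1: append 19 -> window=[19] (not full yet)
step 2: append 8 -> window=[19, 8] (not full yet)
step 3: append 7 -> window=[19, 8, 7] -> max=19
step 4: append 32 -> window=[8, 7, 32] -> max=32
step 5: append 23 -> window=[7, 32, 23] -> max=32
step 6: append 23 -> window=[32, 23, 23] -> max=32
step 7: append 25 -> window=[23, 23, 25] -> max=25
Window #5 max = 25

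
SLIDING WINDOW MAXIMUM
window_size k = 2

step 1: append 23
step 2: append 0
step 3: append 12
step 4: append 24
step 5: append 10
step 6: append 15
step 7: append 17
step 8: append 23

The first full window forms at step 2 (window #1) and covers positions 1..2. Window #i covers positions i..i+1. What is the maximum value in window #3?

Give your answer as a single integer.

step 1: append 23 -> window=[23] (not full yet)
step 2: append 0 -> window=[23, 0] -> max=23
step 3: append 12 -> window=[0, 12] -> max=12
step 4: append 24 -> window=[12, 24] -> max=24
Window #3 max = 24

Answer: 24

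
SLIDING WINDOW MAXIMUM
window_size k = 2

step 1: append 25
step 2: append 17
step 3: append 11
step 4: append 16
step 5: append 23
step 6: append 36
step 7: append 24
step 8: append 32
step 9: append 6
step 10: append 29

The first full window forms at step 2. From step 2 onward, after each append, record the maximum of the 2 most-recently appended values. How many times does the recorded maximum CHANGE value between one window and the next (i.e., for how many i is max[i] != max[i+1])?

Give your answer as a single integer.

step 1: append 25 -> window=[25] (not full yet)
step 2: append 17 -> window=[25, 17] -> max=25
step 3: append 11 -> window=[17, 11] -> max=17
step 4: append 16 -> window=[11, 16] -> max=16
step 5: append 23 -> window=[16, 23] -> max=23
step 6: append 36 -> window=[23, 36] -> max=36
step 7: append 24 -> window=[36, 24] -> max=36
step 8: append 32 -> window=[24, 32] -> max=32
step 9: append 6 -> window=[32, 6] -> max=32
step 10: append 29 -> window=[6, 29] -> max=29
Recorded maximums: 25 17 16 23 36 36 32 32 29
Changes between consecutive maximums: 6

Answer: 6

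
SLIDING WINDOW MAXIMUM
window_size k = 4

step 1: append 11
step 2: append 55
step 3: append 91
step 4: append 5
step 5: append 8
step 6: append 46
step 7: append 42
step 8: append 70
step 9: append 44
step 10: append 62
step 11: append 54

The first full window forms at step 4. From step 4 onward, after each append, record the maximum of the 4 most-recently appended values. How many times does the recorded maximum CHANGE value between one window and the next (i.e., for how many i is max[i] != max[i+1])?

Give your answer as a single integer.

Answer: 2

Derivation:
step 1: append 11 -> window=[11] (not full yet)
step 2: append 55 -> window=[11, 55] (not full yet)
step 3: append 91 -> window=[11, 55, 91] (not full yet)
step 4: append 5 -> window=[11, 55, 91, 5] -> max=91
step 5: append 8 -> window=[55, 91, 5, 8] -> max=91
step 6: append 46 -> window=[91, 5, 8, 46] -> max=91
step 7: append 42 -> window=[5, 8, 46, 42] -> max=46
step 8: append 70 -> window=[8, 46, 42, 70] -> max=70
step 9: append 44 -> window=[46, 42, 70, 44] -> max=70
step 10: append 62 -> window=[42, 70, 44, 62] -> max=70
step 11: append 54 -> window=[70, 44, 62, 54] -> max=70
Recorded maximums: 91 91 91 46 70 70 70 70
Changes between consecutive maximums: 2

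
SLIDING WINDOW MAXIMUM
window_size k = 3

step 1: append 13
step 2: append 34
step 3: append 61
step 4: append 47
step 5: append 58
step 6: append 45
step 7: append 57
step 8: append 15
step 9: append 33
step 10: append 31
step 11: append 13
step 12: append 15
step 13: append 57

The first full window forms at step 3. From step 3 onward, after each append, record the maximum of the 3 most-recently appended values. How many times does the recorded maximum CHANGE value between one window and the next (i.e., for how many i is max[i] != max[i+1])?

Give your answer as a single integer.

step 1: append 13 -> window=[13] (not full yet)
step 2: append 34 -> window=[13, 34] (not full yet)
step 3: append 61 -> window=[13, 34, 61] -> max=61
step 4: append 47 -> window=[34, 61, 47] -> max=61
step 5: append 58 -> window=[61, 47, 58] -> max=61
step 6: append 45 -> window=[47, 58, 45] -> max=58
step 7: append 57 -> window=[58, 45, 57] -> max=58
step 8: append 15 -> window=[45, 57, 15] -> max=57
step 9: append 33 -> window=[57, 15, 33] -> max=57
step 10: append 31 -> window=[15, 33, 31] -> max=33
step 11: append 13 -> window=[33, 31, 13] -> max=33
step 12: append 15 -> window=[31, 13, 15] -> max=31
step 13: append 57 -> window=[13, 15, 57] -> max=57
Recorded maximums: 61 61 61 58 58 57 57 33 33 31 57
Changes between consecutive maximums: 5

Answer: 5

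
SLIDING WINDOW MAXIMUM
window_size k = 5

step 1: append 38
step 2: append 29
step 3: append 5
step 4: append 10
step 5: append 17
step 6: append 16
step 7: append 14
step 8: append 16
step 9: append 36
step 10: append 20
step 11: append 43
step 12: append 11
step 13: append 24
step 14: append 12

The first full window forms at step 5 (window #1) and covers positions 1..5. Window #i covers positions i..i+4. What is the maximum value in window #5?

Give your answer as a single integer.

Answer: 36

Derivation:
step 1: append 38 -> window=[38] (not full yet)
step 2: append 29 -> window=[38, 29] (not full yet)
step 3: append 5 -> window=[38, 29, 5] (not full yet)
step 4: append 10 -> window=[38, 29, 5, 10] (not full yet)
step 5: append 17 -> window=[38, 29, 5, 10, 17] -> max=38
step 6: append 16 -> window=[29, 5, 10, 17, 16] -> max=29
step 7: append 14 -> window=[5, 10, 17, 16, 14] -> max=17
step 8: append 16 -> window=[10, 17, 16, 14, 16] -> max=17
step 9: append 36 -> window=[17, 16, 14, 16, 36] -> max=36
Window #5 max = 36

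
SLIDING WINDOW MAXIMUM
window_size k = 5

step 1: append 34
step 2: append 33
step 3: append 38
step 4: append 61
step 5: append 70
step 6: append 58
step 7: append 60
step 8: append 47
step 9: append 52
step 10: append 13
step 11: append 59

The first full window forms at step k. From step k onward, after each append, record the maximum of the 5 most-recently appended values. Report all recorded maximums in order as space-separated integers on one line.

Answer: 70 70 70 70 70 60 60

Derivation:
step 1: append 34 -> window=[34] (not full yet)
step 2: append 33 -> window=[34, 33] (not full yet)
step 3: append 38 -> window=[34, 33, 38] (not full yet)
step 4: append 61 -> window=[34, 33, 38, 61] (not full yet)
step 5: append 70 -> window=[34, 33, 38, 61, 70] -> max=70
step 6: append 58 -> window=[33, 38, 61, 70, 58] -> max=70
step 7: append 60 -> window=[38, 61, 70, 58, 60] -> max=70
step 8: append 47 -> window=[61, 70, 58, 60, 47] -> max=70
step 9: append 52 -> window=[70, 58, 60, 47, 52] -> max=70
step 10: append 13 -> window=[58, 60, 47, 52, 13] -> max=60
step 11: append 59 -> window=[60, 47, 52, 13, 59] -> max=60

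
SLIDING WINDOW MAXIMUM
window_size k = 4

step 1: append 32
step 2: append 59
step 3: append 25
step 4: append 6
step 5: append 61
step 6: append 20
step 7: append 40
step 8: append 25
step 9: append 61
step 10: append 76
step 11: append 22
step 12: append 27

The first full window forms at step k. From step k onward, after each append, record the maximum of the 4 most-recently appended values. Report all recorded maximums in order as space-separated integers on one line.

Answer: 59 61 61 61 61 61 76 76 76

Derivation:
step 1: append 32 -> window=[32] (not full yet)
step 2: append 59 -> window=[32, 59] (not full yet)
step 3: append 25 -> window=[32, 59, 25] (not full yet)
step 4: append 6 -> window=[32, 59, 25, 6] -> max=59
step 5: append 61 -> window=[59, 25, 6, 61] -> max=61
step 6: append 20 -> window=[25, 6, 61, 20] -> max=61
step 7: append 40 -> window=[6, 61, 20, 40] -> max=61
step 8: append 25 -> window=[61, 20, 40, 25] -> max=61
step 9: append 61 -> window=[20, 40, 25, 61] -> max=61
step 10: append 76 -> window=[40, 25, 61, 76] -> max=76
step 11: append 22 -> window=[25, 61, 76, 22] -> max=76
step 12: append 27 -> window=[61, 76, 22, 27] -> max=76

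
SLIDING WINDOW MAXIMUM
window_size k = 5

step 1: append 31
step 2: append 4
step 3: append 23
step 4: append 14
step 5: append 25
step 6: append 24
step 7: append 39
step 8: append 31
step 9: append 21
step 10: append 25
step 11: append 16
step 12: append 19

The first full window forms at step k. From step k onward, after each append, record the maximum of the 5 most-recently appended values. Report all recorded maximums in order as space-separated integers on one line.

step 1: append 31 -> window=[31] (not full yet)
step 2: append 4 -> window=[31, 4] (not full yet)
step 3: append 23 -> window=[31, 4, 23] (not full yet)
step 4: append 14 -> window=[31, 4, 23, 14] (not full yet)
step 5: append 25 -> window=[31, 4, 23, 14, 25] -> max=31
step 6: append 24 -> window=[4, 23, 14, 25, 24] -> max=25
step 7: append 39 -> window=[23, 14, 25, 24, 39] -> max=39
step 8: append 31 -> window=[14, 25, 24, 39, 31] -> max=39
step 9: append 21 -> window=[25, 24, 39, 31, 21] -> max=39
step 10: append 25 -> window=[24, 39, 31, 21, 25] -> max=39
step 11: append 16 -> window=[39, 31, 21, 25, 16] -> max=39
step 12: append 19 -> window=[31, 21, 25, 16, 19] -> max=31

Answer: 31 25 39 39 39 39 39 31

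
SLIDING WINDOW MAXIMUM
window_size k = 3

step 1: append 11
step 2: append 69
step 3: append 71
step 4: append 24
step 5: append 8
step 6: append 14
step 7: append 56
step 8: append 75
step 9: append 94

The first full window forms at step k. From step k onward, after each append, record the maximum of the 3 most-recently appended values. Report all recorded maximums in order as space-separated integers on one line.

step 1: append 11 -> window=[11] (not full yet)
step 2: append 69 -> window=[11, 69] (not full yet)
step 3: append 71 -> window=[11, 69, 71] -> max=71
step 4: append 24 -> window=[69, 71, 24] -> max=71
step 5: append 8 -> window=[71, 24, 8] -> max=71
step 6: append 14 -> window=[24, 8, 14] -> max=24
step 7: append 56 -> window=[8, 14, 56] -> max=56
step 8: append 75 -> window=[14, 56, 75] -> max=75
step 9: append 94 -> window=[56, 75, 94] -> max=94

Answer: 71 71 71 24 56 75 94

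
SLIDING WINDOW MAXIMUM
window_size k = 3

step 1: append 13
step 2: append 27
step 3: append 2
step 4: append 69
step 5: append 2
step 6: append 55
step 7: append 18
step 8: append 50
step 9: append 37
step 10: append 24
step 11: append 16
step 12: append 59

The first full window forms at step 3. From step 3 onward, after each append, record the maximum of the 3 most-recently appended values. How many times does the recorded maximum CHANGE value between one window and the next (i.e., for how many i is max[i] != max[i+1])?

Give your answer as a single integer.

step 1: append 13 -> window=[13] (not full yet)
step 2: append 27 -> window=[13, 27] (not full yet)
step 3: append 2 -> window=[13, 27, 2] -> max=27
step 4: append 69 -> window=[27, 2, 69] -> max=69
step 5: append 2 -> window=[2, 69, 2] -> max=69
step 6: append 55 -> window=[69, 2, 55] -> max=69
step 7: append 18 -> window=[2, 55, 18] -> max=55
step 8: append 50 -> window=[55, 18, 50] -> max=55
step 9: append 37 -> window=[18, 50, 37] -> max=50
step 10: append 24 -> window=[50, 37, 24] -> max=50
step 11: append 16 -> window=[37, 24, 16] -> max=37
step 12: append 59 -> window=[24, 16, 59] -> max=59
Recorded maximums: 27 69 69 69 55 55 50 50 37 59
Changes between consecutive maximums: 5

Answer: 5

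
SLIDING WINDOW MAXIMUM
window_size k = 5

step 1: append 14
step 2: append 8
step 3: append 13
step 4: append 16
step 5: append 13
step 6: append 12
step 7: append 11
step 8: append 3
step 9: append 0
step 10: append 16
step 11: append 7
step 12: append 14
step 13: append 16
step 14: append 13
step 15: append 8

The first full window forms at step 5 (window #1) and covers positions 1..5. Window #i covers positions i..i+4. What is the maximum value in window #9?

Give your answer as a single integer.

Answer: 16

Derivation:
step 1: append 14 -> window=[14] (not full yet)
step 2: append 8 -> window=[14, 8] (not full yet)
step 3: append 13 -> window=[14, 8, 13] (not full yet)
step 4: append 16 -> window=[14, 8, 13, 16] (not full yet)
step 5: append 13 -> window=[14, 8, 13, 16, 13] -> max=16
step 6: append 12 -> window=[8, 13, 16, 13, 12] -> max=16
step 7: append 11 -> window=[13, 16, 13, 12, 11] -> max=16
step 8: append 3 -> window=[16, 13, 12, 11, 3] -> max=16
step 9: append 0 -> window=[13, 12, 11, 3, 0] -> max=13
step 10: append 16 -> window=[12, 11, 3, 0, 16] -> max=16
step 11: append 7 -> window=[11, 3, 0, 16, 7] -> max=16
step 12: append 14 -> window=[3, 0, 16, 7, 14] -> max=16
step 13: append 16 -> window=[0, 16, 7, 14, 16] -> max=16
Window #9 max = 16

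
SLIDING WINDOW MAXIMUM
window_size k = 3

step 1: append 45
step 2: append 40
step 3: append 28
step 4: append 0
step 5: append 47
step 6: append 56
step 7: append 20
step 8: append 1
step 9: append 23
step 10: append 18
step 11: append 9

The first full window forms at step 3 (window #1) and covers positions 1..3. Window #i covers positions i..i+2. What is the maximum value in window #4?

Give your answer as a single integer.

step 1: append 45 -> window=[45] (not full yet)
step 2: append 40 -> window=[45, 40] (not full yet)
step 3: append 28 -> window=[45, 40, 28] -> max=45
step 4: append 0 -> window=[40, 28, 0] -> max=40
step 5: append 47 -> window=[28, 0, 47] -> max=47
step 6: append 56 -> window=[0, 47, 56] -> max=56
Window #4 max = 56

Answer: 56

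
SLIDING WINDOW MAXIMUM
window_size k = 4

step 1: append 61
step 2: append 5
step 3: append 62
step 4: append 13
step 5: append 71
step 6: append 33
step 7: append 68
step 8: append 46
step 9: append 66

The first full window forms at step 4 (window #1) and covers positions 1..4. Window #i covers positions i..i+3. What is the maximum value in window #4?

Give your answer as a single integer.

Answer: 71

Derivation:
step 1: append 61 -> window=[61] (not full yet)
step 2: append 5 -> window=[61, 5] (not full yet)
step 3: append 62 -> window=[61, 5, 62] (not full yet)
step 4: append 13 -> window=[61, 5, 62, 13] -> max=62
step 5: append 71 -> window=[5, 62, 13, 71] -> max=71
step 6: append 33 -> window=[62, 13, 71, 33] -> max=71
step 7: append 68 -> window=[13, 71, 33, 68] -> max=71
Window #4 max = 71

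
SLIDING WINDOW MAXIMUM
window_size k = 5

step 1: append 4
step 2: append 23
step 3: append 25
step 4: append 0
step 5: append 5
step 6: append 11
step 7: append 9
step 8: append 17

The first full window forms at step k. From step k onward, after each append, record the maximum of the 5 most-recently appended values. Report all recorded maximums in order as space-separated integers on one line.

Answer: 25 25 25 17

Derivation:
step 1: append 4 -> window=[4] (not full yet)
step 2: append 23 -> window=[4, 23] (not full yet)
step 3: append 25 -> window=[4, 23, 25] (not full yet)
step 4: append 0 -> window=[4, 23, 25, 0] (not full yet)
step 5: append 5 -> window=[4, 23, 25, 0, 5] -> max=25
step 6: append 11 -> window=[23, 25, 0, 5, 11] -> max=25
step 7: append 9 -> window=[25, 0, 5, 11, 9] -> max=25
step 8: append 17 -> window=[0, 5, 11, 9, 17] -> max=17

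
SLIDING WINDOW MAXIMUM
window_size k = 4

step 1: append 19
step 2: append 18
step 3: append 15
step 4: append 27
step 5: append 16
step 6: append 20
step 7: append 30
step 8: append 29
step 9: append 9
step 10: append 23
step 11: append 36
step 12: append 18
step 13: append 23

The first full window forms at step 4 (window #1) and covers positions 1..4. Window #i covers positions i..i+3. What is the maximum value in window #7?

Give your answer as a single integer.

step 1: append 19 -> window=[19] (not full yet)
step 2: append 18 -> window=[19, 18] (not full yet)
step 3: append 15 -> window=[19, 18, 15] (not full yet)
step 4: append 27 -> window=[19, 18, 15, 27] -> max=27
step 5: append 16 -> window=[18, 15, 27, 16] -> max=27
step 6: append 20 -> window=[15, 27, 16, 20] -> max=27
step 7: append 30 -> window=[27, 16, 20, 30] -> max=30
step 8: append 29 -> window=[16, 20, 30, 29] -> max=30
step 9: append 9 -> window=[20, 30, 29, 9] -> max=30
step 10: append 23 -> window=[30, 29, 9, 23] -> max=30
Window #7 max = 30

Answer: 30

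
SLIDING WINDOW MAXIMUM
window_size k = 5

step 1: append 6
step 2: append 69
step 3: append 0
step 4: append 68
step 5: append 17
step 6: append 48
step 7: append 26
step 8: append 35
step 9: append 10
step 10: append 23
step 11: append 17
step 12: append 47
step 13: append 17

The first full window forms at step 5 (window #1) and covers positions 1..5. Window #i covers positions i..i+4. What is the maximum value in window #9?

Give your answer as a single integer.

Answer: 47

Derivation:
step 1: append 6 -> window=[6] (not full yet)
step 2: append 69 -> window=[6, 69] (not full yet)
step 3: append 0 -> window=[6, 69, 0] (not full yet)
step 4: append 68 -> window=[6, 69, 0, 68] (not full yet)
step 5: append 17 -> window=[6, 69, 0, 68, 17] -> max=69
step 6: append 48 -> window=[69, 0, 68, 17, 48] -> max=69
step 7: append 26 -> window=[0, 68, 17, 48, 26] -> max=68
step 8: append 35 -> window=[68, 17, 48, 26, 35] -> max=68
step 9: append 10 -> window=[17, 48, 26, 35, 10] -> max=48
step 10: append 23 -> window=[48, 26, 35, 10, 23] -> max=48
step 11: append 17 -> window=[26, 35, 10, 23, 17] -> max=35
step 12: append 47 -> window=[35, 10, 23, 17, 47] -> max=47
step 13: append 17 -> window=[10, 23, 17, 47, 17] -> max=47
Window #9 max = 47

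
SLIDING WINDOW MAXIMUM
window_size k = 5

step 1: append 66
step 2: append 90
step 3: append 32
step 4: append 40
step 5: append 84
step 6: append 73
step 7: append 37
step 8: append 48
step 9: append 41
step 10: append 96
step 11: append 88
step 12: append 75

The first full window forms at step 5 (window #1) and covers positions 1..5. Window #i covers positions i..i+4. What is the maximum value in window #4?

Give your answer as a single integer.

Answer: 84

Derivation:
step 1: append 66 -> window=[66] (not full yet)
step 2: append 90 -> window=[66, 90] (not full yet)
step 3: append 32 -> window=[66, 90, 32] (not full yet)
step 4: append 40 -> window=[66, 90, 32, 40] (not full yet)
step 5: append 84 -> window=[66, 90, 32, 40, 84] -> max=90
step 6: append 73 -> window=[90, 32, 40, 84, 73] -> max=90
step 7: append 37 -> window=[32, 40, 84, 73, 37] -> max=84
step 8: append 48 -> window=[40, 84, 73, 37, 48] -> max=84
Window #4 max = 84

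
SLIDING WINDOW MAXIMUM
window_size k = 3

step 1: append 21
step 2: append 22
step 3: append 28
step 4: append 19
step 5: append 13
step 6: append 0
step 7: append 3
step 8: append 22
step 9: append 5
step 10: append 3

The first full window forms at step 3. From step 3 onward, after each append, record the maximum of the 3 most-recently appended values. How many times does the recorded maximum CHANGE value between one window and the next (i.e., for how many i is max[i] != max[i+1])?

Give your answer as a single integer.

Answer: 3

Derivation:
step 1: append 21 -> window=[21] (not full yet)
step 2: append 22 -> window=[21, 22] (not full yet)
step 3: append 28 -> window=[21, 22, 28] -> max=28
step 4: append 19 -> window=[22, 28, 19] -> max=28
step 5: append 13 -> window=[28, 19, 13] -> max=28
step 6: append 0 -> window=[19, 13, 0] -> max=19
step 7: append 3 -> window=[13, 0, 3] -> max=13
step 8: append 22 -> window=[0, 3, 22] -> max=22
step 9: append 5 -> window=[3, 22, 5] -> max=22
step 10: append 3 -> window=[22, 5, 3] -> max=22
Recorded maximums: 28 28 28 19 13 22 22 22
Changes between consecutive maximums: 3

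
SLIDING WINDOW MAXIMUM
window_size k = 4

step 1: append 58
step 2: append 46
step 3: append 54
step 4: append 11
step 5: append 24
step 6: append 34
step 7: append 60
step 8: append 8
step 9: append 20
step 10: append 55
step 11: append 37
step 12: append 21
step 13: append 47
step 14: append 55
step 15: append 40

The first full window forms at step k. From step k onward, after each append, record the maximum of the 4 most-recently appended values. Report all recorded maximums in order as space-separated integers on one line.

Answer: 58 54 54 60 60 60 60 55 55 55 55 55

Derivation:
step 1: append 58 -> window=[58] (not full yet)
step 2: append 46 -> window=[58, 46] (not full yet)
step 3: append 54 -> window=[58, 46, 54] (not full yet)
step 4: append 11 -> window=[58, 46, 54, 11] -> max=58
step 5: append 24 -> window=[46, 54, 11, 24] -> max=54
step 6: append 34 -> window=[54, 11, 24, 34] -> max=54
step 7: append 60 -> window=[11, 24, 34, 60] -> max=60
step 8: append 8 -> window=[24, 34, 60, 8] -> max=60
step 9: append 20 -> window=[34, 60, 8, 20] -> max=60
step 10: append 55 -> window=[60, 8, 20, 55] -> max=60
step 11: append 37 -> window=[8, 20, 55, 37] -> max=55
step 12: append 21 -> window=[20, 55, 37, 21] -> max=55
step 13: append 47 -> window=[55, 37, 21, 47] -> max=55
step 14: append 55 -> window=[37, 21, 47, 55] -> max=55
step 15: append 40 -> window=[21, 47, 55, 40] -> max=55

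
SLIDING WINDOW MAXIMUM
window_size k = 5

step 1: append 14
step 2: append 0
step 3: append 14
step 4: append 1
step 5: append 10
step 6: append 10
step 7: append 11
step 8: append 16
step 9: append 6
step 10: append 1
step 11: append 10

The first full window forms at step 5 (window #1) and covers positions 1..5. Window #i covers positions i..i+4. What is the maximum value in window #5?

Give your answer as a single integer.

step 1: append 14 -> window=[14] (not full yet)
step 2: append 0 -> window=[14, 0] (not full yet)
step 3: append 14 -> window=[14, 0, 14] (not full yet)
step 4: append 1 -> window=[14, 0, 14, 1] (not full yet)
step 5: append 10 -> window=[14, 0, 14, 1, 10] -> max=14
step 6: append 10 -> window=[0, 14, 1, 10, 10] -> max=14
step 7: append 11 -> window=[14, 1, 10, 10, 11] -> max=14
step 8: append 16 -> window=[1, 10, 10, 11, 16] -> max=16
step 9: append 6 -> window=[10, 10, 11, 16, 6] -> max=16
Window #5 max = 16

Answer: 16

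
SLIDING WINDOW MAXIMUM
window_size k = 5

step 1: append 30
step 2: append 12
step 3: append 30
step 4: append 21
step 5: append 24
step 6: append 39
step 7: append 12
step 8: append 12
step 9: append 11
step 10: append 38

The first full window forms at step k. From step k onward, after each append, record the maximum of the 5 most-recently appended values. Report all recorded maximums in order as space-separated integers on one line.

step 1: append 30 -> window=[30] (not full yet)
step 2: append 12 -> window=[30, 12] (not full yet)
step 3: append 30 -> window=[30, 12, 30] (not full yet)
step 4: append 21 -> window=[30, 12, 30, 21] (not full yet)
step 5: append 24 -> window=[30, 12, 30, 21, 24] -> max=30
step 6: append 39 -> window=[12, 30, 21, 24, 39] -> max=39
step 7: append 12 -> window=[30, 21, 24, 39, 12] -> max=39
step 8: append 12 -> window=[21, 24, 39, 12, 12] -> max=39
step 9: append 11 -> window=[24, 39, 12, 12, 11] -> max=39
step 10: append 38 -> window=[39, 12, 12, 11, 38] -> max=39

Answer: 30 39 39 39 39 39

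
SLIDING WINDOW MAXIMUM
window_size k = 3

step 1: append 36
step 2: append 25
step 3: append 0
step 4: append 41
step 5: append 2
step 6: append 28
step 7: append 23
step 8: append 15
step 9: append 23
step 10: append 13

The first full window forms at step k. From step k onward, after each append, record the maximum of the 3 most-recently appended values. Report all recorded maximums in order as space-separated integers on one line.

Answer: 36 41 41 41 28 28 23 23

Derivation:
step 1: append 36 -> window=[36] (not full yet)
step 2: append 25 -> window=[36, 25] (not full yet)
step 3: append 0 -> window=[36, 25, 0] -> max=36
step 4: append 41 -> window=[25, 0, 41] -> max=41
step 5: append 2 -> window=[0, 41, 2] -> max=41
step 6: append 28 -> window=[41, 2, 28] -> max=41
step 7: append 23 -> window=[2, 28, 23] -> max=28
step 8: append 15 -> window=[28, 23, 15] -> max=28
step 9: append 23 -> window=[23, 15, 23] -> max=23
step 10: append 13 -> window=[15, 23, 13] -> max=23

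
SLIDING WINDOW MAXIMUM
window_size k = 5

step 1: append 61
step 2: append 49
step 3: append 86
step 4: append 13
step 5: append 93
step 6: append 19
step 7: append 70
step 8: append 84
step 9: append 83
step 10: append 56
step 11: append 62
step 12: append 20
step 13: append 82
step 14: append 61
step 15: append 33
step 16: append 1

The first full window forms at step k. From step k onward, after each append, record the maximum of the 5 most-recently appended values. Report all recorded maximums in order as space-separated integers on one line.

step 1: append 61 -> window=[61] (not full yet)
step 2: append 49 -> window=[61, 49] (not full yet)
step 3: append 86 -> window=[61, 49, 86] (not full yet)
step 4: append 13 -> window=[61, 49, 86, 13] (not full yet)
step 5: append 93 -> window=[61, 49, 86, 13, 93] -> max=93
step 6: append 19 -> window=[49, 86, 13, 93, 19] -> max=93
step 7: append 70 -> window=[86, 13, 93, 19, 70] -> max=93
step 8: append 84 -> window=[13, 93, 19, 70, 84] -> max=93
step 9: append 83 -> window=[93, 19, 70, 84, 83] -> max=93
step 10: append 56 -> window=[19, 70, 84, 83, 56] -> max=84
step 11: append 62 -> window=[70, 84, 83, 56, 62] -> max=84
step 12: append 20 -> window=[84, 83, 56, 62, 20] -> max=84
step 13: append 82 -> window=[83, 56, 62, 20, 82] -> max=83
step 14: append 61 -> window=[56, 62, 20, 82, 61] -> max=82
step 15: append 33 -> window=[62, 20, 82, 61, 33] -> max=82
step 16: append 1 -> window=[20, 82, 61, 33, 1] -> max=82

Answer: 93 93 93 93 93 84 84 84 83 82 82 82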